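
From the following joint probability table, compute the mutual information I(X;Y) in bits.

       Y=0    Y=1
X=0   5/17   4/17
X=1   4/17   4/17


H(X) = 0.9975, H(Y) = 0.9975, H(X,Y) = 1.9928
I(X;Y) = H(X) + H(Y) - H(X,Y) = 0.0022 bits


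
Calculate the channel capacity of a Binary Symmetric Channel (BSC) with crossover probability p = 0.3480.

For BSC with error probability p:
C = 1 - H(p) where H(p) is binary entropy
H(0.3480) = -0.3480 × log₂(0.3480) - 0.6520 × log₂(0.6520)
H(p) = 0.9323
C = 1 - 0.9323 = 0.0677 bits/use


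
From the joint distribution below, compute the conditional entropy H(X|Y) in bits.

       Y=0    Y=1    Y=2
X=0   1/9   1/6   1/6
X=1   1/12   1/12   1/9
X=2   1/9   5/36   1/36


H(X|Y) = Σ_y p(y) H(X|Y=y)
  p(Y=0) = 11/36, H(X|Y=0) = 1.5726
  p(Y=1) = 7/18, H(X|Y=1) = 1.5306
  p(Y=2) = 11/36, H(X|Y=2) = 1.3222
H(X|Y) = 0.3056×1.5726 + 0.3889×1.5306 + 0.3056×1.3222 = 1.4798 bits


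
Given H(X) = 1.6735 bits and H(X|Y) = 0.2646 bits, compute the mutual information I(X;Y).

I(X;Y) = H(X) - H(X|Y)
I(X;Y) = 1.6735 - 0.2646 = 1.4089 bits


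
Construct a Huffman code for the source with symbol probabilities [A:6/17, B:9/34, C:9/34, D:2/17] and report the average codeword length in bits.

Huffman tree construction:
Combine smallest probabilities repeatedly
Resulting codes:
  A: 11 (length 2)
  B: 01 (length 2)
  C: 10 (length 2)
  D: 00 (length 2)
Average length = Σ p(s) × length(s) = 2.0000 bits


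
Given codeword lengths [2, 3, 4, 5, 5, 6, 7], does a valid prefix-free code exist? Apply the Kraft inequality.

Kraft inequality: Σ 2^(-l_i) ≤ 1 for prefix-free code
Calculating: 2^(-2) + 2^(-3) + 2^(-4) + 2^(-5) + 2^(-5) + 2^(-6) + 2^(-7)
= 0.25 + 0.125 + 0.0625 + 0.03125 + 0.03125 + 0.015625 + 0.0078125
= 0.5234
Since 0.5234 ≤ 1, prefix-free code exists


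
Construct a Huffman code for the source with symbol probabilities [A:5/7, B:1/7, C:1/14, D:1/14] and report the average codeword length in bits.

Huffman tree construction:
Combine smallest probabilities repeatedly
Resulting codes:
  A: 1 (length 1)
  B: 00 (length 2)
  C: 010 (length 3)
  D: 011 (length 3)
Average length = Σ p(s) × length(s) = 1.4286 bits


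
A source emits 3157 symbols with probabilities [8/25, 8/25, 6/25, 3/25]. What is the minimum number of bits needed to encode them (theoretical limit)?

Entropy H = 1.9133 bits/symbol
Minimum bits = H × n = 1.9133 × 3157
= 6040.19 bits


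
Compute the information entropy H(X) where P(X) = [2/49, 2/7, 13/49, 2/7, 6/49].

H(X) = -Σ p(x) log₂ p(x)
  -2/49 × log₂(2/49) = 0.1884
  -2/7 × log₂(2/7) = 0.5164
  -13/49 × log₂(13/49) = 0.5079
  -2/7 × log₂(2/7) = 0.5164
  -6/49 × log₂(6/49) = 0.3710
H(X) = 2.1000 bits


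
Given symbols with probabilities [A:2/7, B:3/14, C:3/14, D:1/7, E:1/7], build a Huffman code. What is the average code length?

Huffman tree construction:
Combine smallest probabilities repeatedly
Resulting codes:
  A: 10 (length 2)
  B: 00 (length 2)
  C: 01 (length 2)
  D: 110 (length 3)
  E: 111 (length 3)
Average length = Σ p(s) × length(s) = 2.2857 bits


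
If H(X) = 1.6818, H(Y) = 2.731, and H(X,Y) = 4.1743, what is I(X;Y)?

I(X;Y) = H(X) + H(Y) - H(X,Y)
I(X;Y) = 1.6818 + 2.731 - 4.1743 = 0.2385 bits


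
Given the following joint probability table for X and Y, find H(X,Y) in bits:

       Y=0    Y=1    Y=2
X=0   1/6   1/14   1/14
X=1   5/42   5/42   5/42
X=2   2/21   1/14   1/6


H(X,Y) = -Σ p(x,y) log₂ p(x,y)
  p(0,0)=1/6: -0.1667 × log₂(0.1667) = 0.4308
  p(0,1)=1/14: -0.0714 × log₂(0.0714) = 0.2720
  p(0,2)=1/14: -0.0714 × log₂(0.0714) = 0.2720
  p(1,0)=5/42: -0.1190 × log₂(0.1190) = 0.3655
  p(1,1)=5/42: -0.1190 × log₂(0.1190) = 0.3655
  p(1,2)=5/42: -0.1190 × log₂(0.1190) = 0.3655
  p(2,0)=2/21: -0.0952 × log₂(0.0952) = 0.3231
  p(2,1)=1/14: -0.0714 × log₂(0.0714) = 0.2720
  p(2,2)=1/6: -0.1667 × log₂(0.1667) = 0.4308
H(X,Y) = 3.0972 bits


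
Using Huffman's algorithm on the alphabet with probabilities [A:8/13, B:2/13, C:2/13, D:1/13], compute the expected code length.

Huffman tree construction:
Combine smallest probabilities repeatedly
Resulting codes:
  A: 1 (length 1)
  B: 011 (length 3)
  C: 00 (length 2)
  D: 010 (length 3)
Average length = Σ p(s) × length(s) = 1.6154 bits


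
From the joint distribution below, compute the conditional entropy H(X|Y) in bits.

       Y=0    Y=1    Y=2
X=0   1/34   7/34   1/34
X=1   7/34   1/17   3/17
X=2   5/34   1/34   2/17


H(X|Y) = Σ_y p(y) H(X|Y=y)
  p(Y=0) = 13/34, H(X|Y=0) = 1.2957
  p(Y=1) = 5/17, H(X|Y=1) = 1.1568
  p(Y=2) = 11/34, H(X|Y=2) = 1.3222
H(X|Y) = 0.3824×1.2957 + 0.2941×1.1568 + 0.3235×1.3222 = 1.2634 bits


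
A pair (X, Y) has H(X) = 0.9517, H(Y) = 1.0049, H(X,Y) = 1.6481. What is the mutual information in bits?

I(X;Y) = H(X) + H(Y) - H(X,Y)
I(X;Y) = 0.9517 + 1.0049 - 1.6481 = 0.3085 bits


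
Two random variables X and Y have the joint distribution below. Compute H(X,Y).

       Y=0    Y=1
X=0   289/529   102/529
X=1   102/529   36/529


H(X,Y) = -Σ p(x,y) log₂ p(x,y)
  p(0,0)=289/529: -0.5463 × log₂(0.5463) = 0.4765
  p(0,1)=102/529: -0.1928 × log₂(0.1928) = 0.4579
  p(1,0)=102/529: -0.1928 × log₂(0.1928) = 0.4579
  p(1,1)=36/529: -0.0681 × log₂(0.0681) = 0.2639
H(X,Y) = 1.6561 bits


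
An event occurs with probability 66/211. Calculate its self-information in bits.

Information content I(x) = -log₂(p(x))
I = -log₂(66/211) = -log₂(0.3128)
I = 1.6767 bits


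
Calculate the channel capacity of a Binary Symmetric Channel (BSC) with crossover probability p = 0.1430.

For BSC with error probability p:
C = 1 - H(p) where H(p) is binary entropy
H(0.1430) = -0.1430 × log₂(0.1430) - 0.8570 × log₂(0.8570)
H(p) = 0.5920
C = 1 - 0.5920 = 0.4080 bits/use


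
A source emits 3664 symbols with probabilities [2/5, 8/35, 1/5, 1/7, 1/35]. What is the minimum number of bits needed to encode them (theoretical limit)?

Entropy H = 2.0275 bits/symbol
Minimum bits = H × n = 2.0275 × 3664
= 7428.58 bits


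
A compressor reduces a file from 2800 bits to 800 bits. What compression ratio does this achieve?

Compression ratio = Original / Compressed
= 2800 / 800 = 3.50:1


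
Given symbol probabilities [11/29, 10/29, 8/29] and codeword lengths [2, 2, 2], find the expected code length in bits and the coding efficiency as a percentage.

Average length L = Σ p_i × l_i = 2.0000 bits
Entropy H = 1.5727 bits
Efficiency η = H/L × 100% = 78.64%


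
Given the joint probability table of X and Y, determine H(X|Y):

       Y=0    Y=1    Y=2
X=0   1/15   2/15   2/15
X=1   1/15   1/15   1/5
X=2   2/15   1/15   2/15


H(X|Y) = Σ_y p(y) H(X|Y=y)
  p(Y=0) = 4/15, H(X|Y=0) = 1.5000
  p(Y=1) = 4/15, H(X|Y=1) = 1.5000
  p(Y=2) = 7/15, H(X|Y=2) = 1.5567
H(X|Y) = 0.2667×1.5000 + 0.2667×1.5000 + 0.4667×1.5567 = 1.5264 bits


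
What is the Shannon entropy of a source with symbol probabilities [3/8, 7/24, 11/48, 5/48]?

H(X) = -Σ p(x) log₂ p(x)
  -3/8 × log₂(3/8) = 0.5306
  -7/24 × log₂(7/24) = 0.5185
  -11/48 × log₂(11/48) = 0.4871
  -5/48 × log₂(5/48) = 0.3399
H(X) = 1.8761 bits


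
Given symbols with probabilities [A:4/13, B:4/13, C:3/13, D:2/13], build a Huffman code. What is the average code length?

Huffman tree construction:
Combine smallest probabilities repeatedly
Resulting codes:
  A: 10 (length 2)
  B: 11 (length 2)
  C: 01 (length 2)
  D: 00 (length 2)
Average length = Σ p(s) × length(s) = 2.0000 bits


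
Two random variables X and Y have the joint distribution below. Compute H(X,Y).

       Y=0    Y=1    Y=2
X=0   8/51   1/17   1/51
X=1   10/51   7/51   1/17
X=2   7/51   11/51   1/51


H(X,Y) = -Σ p(x,y) log₂ p(x,y)
  p(0,0)=8/51: -0.1569 × log₂(0.1569) = 0.4192
  p(0,1)=1/17: -0.0588 × log₂(0.0588) = 0.2404
  p(0,2)=1/51: -0.0196 × log₂(0.0196) = 0.1112
  p(1,0)=10/51: -0.1961 × log₂(0.1961) = 0.4609
  p(1,1)=7/51: -0.1373 × log₂(0.1373) = 0.3932
  p(1,2)=1/17: -0.0588 × log₂(0.0588) = 0.2404
  p(2,0)=7/51: -0.1373 × log₂(0.1373) = 0.3932
  p(2,1)=11/51: -0.2157 × log₂(0.2157) = 0.4773
  p(2,2)=1/51: -0.0196 × log₂(0.0196) = 0.1112
H(X,Y) = 2.8472 bits


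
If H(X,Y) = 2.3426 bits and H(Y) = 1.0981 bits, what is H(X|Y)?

Chain rule: H(X,Y) = H(X|Y) + H(Y)
H(X|Y) = H(X,Y) - H(Y) = 2.3426 - 1.0981 = 1.2445 bits


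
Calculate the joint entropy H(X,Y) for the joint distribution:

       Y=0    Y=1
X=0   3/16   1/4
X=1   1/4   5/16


H(X,Y) = -Σ p(x,y) log₂ p(x,y)
  p(0,0)=3/16: -0.1875 × log₂(0.1875) = 0.4528
  p(0,1)=1/4: -0.2500 × log₂(0.2500) = 0.5000
  p(1,0)=1/4: -0.2500 × log₂(0.2500) = 0.5000
  p(1,1)=5/16: -0.3125 × log₂(0.3125) = 0.5244
H(X,Y) = 1.9772 bits


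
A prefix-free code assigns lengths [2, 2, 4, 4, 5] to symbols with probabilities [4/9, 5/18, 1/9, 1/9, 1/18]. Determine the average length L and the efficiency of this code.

Average length L = Σ p_i × l_i = 2.6111 bits
Entropy H = 1.9694 bits
Efficiency η = H/L × 100% = 75.42%


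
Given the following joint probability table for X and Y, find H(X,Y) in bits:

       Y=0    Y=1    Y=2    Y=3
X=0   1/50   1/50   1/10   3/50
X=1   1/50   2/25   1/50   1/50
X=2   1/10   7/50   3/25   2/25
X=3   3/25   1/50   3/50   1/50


H(X,Y) = -Σ p(x,y) log₂ p(x,y)
  p(0,0)=1/50: -0.0200 × log₂(0.0200) = 0.1129
  p(0,1)=1/50: -0.0200 × log₂(0.0200) = 0.1129
  p(0,2)=1/10: -0.1000 × log₂(0.1000) = 0.3322
  p(0,3)=3/50: -0.0600 × log₂(0.0600) = 0.2435
  p(1,0)=1/50: -0.0200 × log₂(0.0200) = 0.1129
  p(1,1)=2/25: -0.0800 × log₂(0.0800) = 0.2915
  p(1,2)=1/50: -0.0200 × log₂(0.0200) = 0.1129
  p(1,3)=1/50: -0.0200 × log₂(0.0200) = 0.1129
  p(2,0)=1/10: -0.1000 × log₂(0.1000) = 0.3322
  p(2,1)=7/50: -0.1400 × log₂(0.1400) = 0.3971
  p(2,2)=3/25: -0.1200 × log₂(0.1200) = 0.3671
  p(2,3)=2/25: -0.0800 × log₂(0.0800) = 0.2915
  p(3,0)=3/25: -0.1200 × log₂(0.1200) = 0.3671
  p(3,1)=1/50: -0.0200 × log₂(0.0200) = 0.1129
  p(3,2)=3/50: -0.0600 × log₂(0.0600) = 0.2435
  p(3,3)=1/50: -0.0200 × log₂(0.0200) = 0.1129
H(X,Y) = 3.6559 bits


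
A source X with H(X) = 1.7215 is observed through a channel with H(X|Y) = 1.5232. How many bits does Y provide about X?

I(X;Y) = H(X) - H(X|Y)
I(X;Y) = 1.7215 - 1.5232 = 0.1983 bits


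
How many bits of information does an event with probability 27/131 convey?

Information content I(x) = -log₂(p(x))
I = -log₂(27/131) = -log₂(0.2061)
I = 2.2785 bits


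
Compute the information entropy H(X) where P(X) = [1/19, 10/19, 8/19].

H(X) = -Σ p(x) log₂ p(x)
  -1/19 × log₂(1/19) = 0.2236
  -10/19 × log₂(10/19) = 0.4874
  -8/19 × log₂(8/19) = 0.5254
H(X) = 1.2364 bits


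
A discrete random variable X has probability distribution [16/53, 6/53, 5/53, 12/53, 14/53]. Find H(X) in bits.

H(X) = -Σ p(x) log₂ p(x)
  -16/53 × log₂(16/53) = 0.5216
  -6/53 × log₂(6/53) = 0.3558
  -5/53 × log₂(5/53) = 0.3213
  -12/53 × log₂(12/53) = 0.4852
  -14/53 × log₂(14/53) = 0.5073
H(X) = 2.1913 bits


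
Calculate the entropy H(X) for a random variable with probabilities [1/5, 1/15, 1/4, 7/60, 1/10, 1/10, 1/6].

H(X) = -Σ p(x) log₂ p(x)
  -1/5 × log₂(1/5) = 0.4644
  -1/15 × log₂(1/15) = 0.2605
  -1/4 × log₂(1/4) = 0.5000
  -7/60 × log₂(7/60) = 0.3616
  -1/10 × log₂(1/10) = 0.3322
  -1/10 × log₂(1/10) = 0.3322
  -1/6 × log₂(1/6) = 0.4308
H(X) = 2.6817 bits


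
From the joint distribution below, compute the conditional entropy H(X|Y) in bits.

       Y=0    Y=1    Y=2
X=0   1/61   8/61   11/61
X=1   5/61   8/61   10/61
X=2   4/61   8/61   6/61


H(X|Y) = Σ_y p(y) H(X|Y=y)
  p(Y=0) = 10/61, H(X|Y=0) = 1.3610
  p(Y=1) = 24/61, H(X|Y=1) = 1.5850
  p(Y=2) = 27/61, H(X|Y=2) = 1.5407
H(X|Y) = 0.1639×1.3610 + 0.3934×1.5850 + 0.4426×1.5407 = 1.5287 bits


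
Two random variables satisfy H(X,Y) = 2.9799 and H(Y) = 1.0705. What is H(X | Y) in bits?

Chain rule: H(X,Y) = H(X|Y) + H(Y)
H(X|Y) = H(X,Y) - H(Y) = 2.9799 - 1.0705 = 1.9094 bits


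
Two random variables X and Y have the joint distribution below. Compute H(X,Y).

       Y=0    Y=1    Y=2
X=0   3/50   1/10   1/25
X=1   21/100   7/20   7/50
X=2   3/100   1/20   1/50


H(X,Y) = -Σ p(x,y) log₂ p(x,y)
  p(0,0)=3/50: -0.0600 × log₂(0.0600) = 0.2435
  p(0,1)=1/10: -0.1000 × log₂(0.1000) = 0.3322
  p(0,2)=1/25: -0.0400 × log₂(0.0400) = 0.1858
  p(1,0)=21/100: -0.2100 × log₂(0.2100) = 0.4728
  p(1,1)=7/20: -0.3500 × log₂(0.3500) = 0.5301
  p(1,2)=7/50: -0.1400 × log₂(0.1400) = 0.3971
  p(2,0)=3/100: -0.0300 × log₂(0.0300) = 0.1518
  p(2,1)=1/20: -0.0500 × log₂(0.0500) = 0.2161
  p(2,2)=1/50: -0.0200 × log₂(0.0200) = 0.1129
H(X,Y) = 2.6423 bits


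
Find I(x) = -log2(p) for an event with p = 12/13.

Information content I(x) = -log₂(p(x))
I = -log₂(12/13) = -log₂(0.9231)
I = 0.1155 bits


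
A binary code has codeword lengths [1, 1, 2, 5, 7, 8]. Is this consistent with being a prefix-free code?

Kraft inequality: Σ 2^(-l_i) ≤ 1 for prefix-free code
Calculating: 2^(-1) + 2^(-1) + 2^(-2) + 2^(-5) + 2^(-7) + 2^(-8)
= 0.5 + 0.5 + 0.25 + 0.03125 + 0.0078125 + 0.00390625
= 1.2930
Since 1.2930 > 1, prefix-free code does not exist


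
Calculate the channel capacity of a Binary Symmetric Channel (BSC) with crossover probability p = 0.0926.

For BSC with error probability p:
C = 1 - H(p) where H(p) is binary entropy
H(0.0926) = -0.0926 × log₂(0.0926) - 0.9074 × log₂(0.9074)
H(p) = 0.4451
C = 1 - 0.4451 = 0.5549 bits/use


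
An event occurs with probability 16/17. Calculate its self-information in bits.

Information content I(x) = -log₂(p(x))
I = -log₂(16/17) = -log₂(0.9412)
I = 0.0875 bits


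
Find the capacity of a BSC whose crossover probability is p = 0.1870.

For BSC with error probability p:
C = 1 - H(p) where H(p) is binary entropy
H(0.1870) = -0.1870 × log₂(0.1870) - 0.8130 × log₂(0.8130)
H(p) = 0.6952
C = 1 - 0.6952 = 0.3048 bits/use


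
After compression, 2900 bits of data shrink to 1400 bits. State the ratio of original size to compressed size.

Compression ratio = Original / Compressed
= 2900 / 1400 = 2.07:1


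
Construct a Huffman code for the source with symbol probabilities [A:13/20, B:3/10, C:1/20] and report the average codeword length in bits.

Huffman tree construction:
Combine smallest probabilities repeatedly
Resulting codes:
  A: 1 (length 1)
  B: 01 (length 2)
  C: 00 (length 2)
Average length = Σ p(s) × length(s) = 1.3500 bits


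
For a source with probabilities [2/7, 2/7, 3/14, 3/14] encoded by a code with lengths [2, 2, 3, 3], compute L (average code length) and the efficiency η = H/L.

Average length L = Σ p_i × l_i = 2.4286 bits
Entropy H = 1.9852 bits
Efficiency η = H/L × 100% = 81.74%


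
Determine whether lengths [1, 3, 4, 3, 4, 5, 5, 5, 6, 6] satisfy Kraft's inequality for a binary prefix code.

Kraft inequality: Σ 2^(-l_i) ≤ 1 for prefix-free code
Calculating: 2^(-1) + 2^(-3) + 2^(-4) + 2^(-3) + 2^(-4) + 2^(-5) + 2^(-5) + 2^(-5) + 2^(-6) + 2^(-6)
= 0.5 + 0.125 + 0.0625 + 0.125 + 0.0625 + 0.03125 + 0.03125 + 0.03125 + 0.015625 + 0.015625
= 1.0000
Since 1.0000 ≤ 1, prefix-free code exists


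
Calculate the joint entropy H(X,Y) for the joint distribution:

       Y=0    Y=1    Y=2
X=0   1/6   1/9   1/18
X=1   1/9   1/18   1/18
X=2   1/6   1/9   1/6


H(X,Y) = -Σ p(x,y) log₂ p(x,y)
  p(0,0)=1/6: -0.1667 × log₂(0.1667) = 0.4308
  p(0,1)=1/9: -0.1111 × log₂(0.1111) = 0.3522
  p(0,2)=1/18: -0.0556 × log₂(0.0556) = 0.2317
  p(1,0)=1/9: -0.1111 × log₂(0.1111) = 0.3522
  p(1,1)=1/18: -0.0556 × log₂(0.0556) = 0.2317
  p(1,2)=1/18: -0.0556 × log₂(0.0556) = 0.2317
  p(2,0)=1/6: -0.1667 × log₂(0.1667) = 0.4308
  p(2,1)=1/9: -0.1111 × log₂(0.1111) = 0.3522
  p(2,2)=1/6: -0.1667 × log₂(0.1667) = 0.4308
H(X,Y) = 3.0441 bits


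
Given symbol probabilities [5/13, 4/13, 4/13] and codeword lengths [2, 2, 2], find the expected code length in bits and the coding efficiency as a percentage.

Average length L = Σ p_i × l_i = 2.0000 bits
Entropy H = 1.5766 bits
Efficiency η = H/L × 100% = 78.83%


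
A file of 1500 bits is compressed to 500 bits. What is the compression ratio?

Compression ratio = Original / Compressed
= 1500 / 500 = 3.00:1


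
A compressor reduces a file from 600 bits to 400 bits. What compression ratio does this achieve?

Compression ratio = Original / Compressed
= 600 / 400 = 1.50:1


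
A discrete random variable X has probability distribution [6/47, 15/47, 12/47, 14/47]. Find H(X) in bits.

H(X) = -Σ p(x) log₂ p(x)
  -6/47 × log₂(6/47) = 0.3791
  -15/47 × log₂(15/47) = 0.5259
  -12/47 × log₂(12/47) = 0.5029
  -14/47 × log₂(14/47) = 0.5205
H(X) = 1.9283 bits


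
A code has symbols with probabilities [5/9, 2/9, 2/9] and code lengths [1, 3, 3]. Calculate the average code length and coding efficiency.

Average length L = Σ p_i × l_i = 1.8889 bits
Entropy H = 1.4355 bits
Efficiency η = H/L × 100% = 76.00%


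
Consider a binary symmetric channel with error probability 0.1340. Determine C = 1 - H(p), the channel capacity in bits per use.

For BSC with error probability p:
C = 1 - H(p) where H(p) is binary entropy
H(0.1340) = -0.1340 × log₂(0.1340) - 0.8660 × log₂(0.8660)
H(p) = 0.5683
C = 1 - 0.5683 = 0.4317 bits/use


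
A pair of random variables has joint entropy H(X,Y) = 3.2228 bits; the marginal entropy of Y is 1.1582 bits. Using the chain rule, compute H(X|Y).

Chain rule: H(X,Y) = H(X|Y) + H(Y)
H(X|Y) = H(X,Y) - H(Y) = 3.2228 - 1.1582 = 2.0646 bits


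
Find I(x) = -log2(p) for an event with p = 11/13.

Information content I(x) = -log₂(p(x))
I = -log₂(11/13) = -log₂(0.8462)
I = 0.2410 bits


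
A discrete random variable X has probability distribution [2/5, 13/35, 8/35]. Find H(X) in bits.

H(X) = -Σ p(x) log₂ p(x)
  -2/5 × log₂(2/5) = 0.5288
  -13/35 × log₂(13/35) = 0.5307
  -8/35 × log₂(8/35) = 0.4867
H(X) = 1.5462 bits


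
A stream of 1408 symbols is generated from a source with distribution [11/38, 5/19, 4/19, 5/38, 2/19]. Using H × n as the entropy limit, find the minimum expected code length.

Entropy H = 2.2247 bits/symbol
Minimum bits = H × n = 2.2247 × 1408
= 3132.38 bits


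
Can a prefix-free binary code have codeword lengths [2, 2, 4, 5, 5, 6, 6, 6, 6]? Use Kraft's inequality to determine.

Kraft inequality: Σ 2^(-l_i) ≤ 1 for prefix-free code
Calculating: 2^(-2) + 2^(-2) + 2^(-4) + 2^(-5) + 2^(-5) + 2^(-6) + 2^(-6) + 2^(-6) + 2^(-6)
= 0.25 + 0.25 + 0.0625 + 0.03125 + 0.03125 + 0.015625 + 0.015625 + 0.015625 + 0.015625
= 0.6875
Since 0.6875 ≤ 1, prefix-free code exists


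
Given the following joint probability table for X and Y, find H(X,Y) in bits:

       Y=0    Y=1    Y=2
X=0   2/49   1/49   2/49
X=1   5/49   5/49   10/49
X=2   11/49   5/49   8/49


H(X,Y) = -Σ p(x,y) log₂ p(x,y)
  p(0,0)=2/49: -0.0408 × log₂(0.0408) = 0.1884
  p(0,1)=1/49: -0.0204 × log₂(0.0204) = 0.1146
  p(0,2)=2/49: -0.0408 × log₂(0.0408) = 0.1884
  p(1,0)=5/49: -0.1020 × log₂(0.1020) = 0.3360
  p(1,1)=5/49: -0.1020 × log₂(0.1020) = 0.3360
  p(1,2)=10/49: -0.2041 × log₂(0.2041) = 0.4679
  p(2,0)=11/49: -0.2245 × log₂(0.2245) = 0.4838
  p(2,1)=5/49: -0.1020 × log₂(0.1020) = 0.3360
  p(2,2)=8/49: -0.1633 × log₂(0.1633) = 0.4269
H(X,Y) = 2.8779 bits


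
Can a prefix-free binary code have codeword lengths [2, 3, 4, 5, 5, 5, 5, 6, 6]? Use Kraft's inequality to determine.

Kraft inequality: Σ 2^(-l_i) ≤ 1 for prefix-free code
Calculating: 2^(-2) + 2^(-3) + 2^(-4) + 2^(-5) + 2^(-5) + 2^(-5) + 2^(-5) + 2^(-6) + 2^(-6)
= 0.25 + 0.125 + 0.0625 + 0.03125 + 0.03125 + 0.03125 + 0.03125 + 0.015625 + 0.015625
= 0.5938
Since 0.5938 ≤ 1, prefix-free code exists


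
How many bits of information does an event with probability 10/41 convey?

Information content I(x) = -log₂(p(x))
I = -log₂(10/41) = -log₂(0.2439)
I = 2.0356 bits


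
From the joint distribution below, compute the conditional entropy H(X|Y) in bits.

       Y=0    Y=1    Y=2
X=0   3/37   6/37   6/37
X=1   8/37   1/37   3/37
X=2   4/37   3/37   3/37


H(X|Y) = Σ_y p(y) H(X|Y=y)
  p(Y=0) = 15/37, H(X|Y=0) = 1.4566
  p(Y=1) = 10/37, H(X|Y=1) = 1.2955
  p(Y=2) = 12/37, H(X|Y=2) = 1.5000
H(X|Y) = 0.4054×1.4566 + 0.2703×1.2955 + 0.3243×1.5000 = 1.4271 bits


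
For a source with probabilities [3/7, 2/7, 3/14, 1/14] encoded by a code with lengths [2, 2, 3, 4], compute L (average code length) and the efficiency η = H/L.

Average length L = Σ p_i × l_i = 2.3571 bits
Entropy H = 1.7885 bits
Efficiency η = H/L × 100% = 75.87%


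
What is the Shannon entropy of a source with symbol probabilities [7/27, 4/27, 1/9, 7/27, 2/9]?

H(X) = -Σ p(x) log₂ p(x)
  -7/27 × log₂(7/27) = 0.5049
  -4/27 × log₂(4/27) = 0.4081
  -1/9 × log₂(1/9) = 0.3522
  -7/27 × log₂(7/27) = 0.5049
  -2/9 × log₂(2/9) = 0.4822
H(X) = 2.2524 bits


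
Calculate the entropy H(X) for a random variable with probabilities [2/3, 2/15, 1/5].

H(X) = -Σ p(x) log₂ p(x)
  -2/3 × log₂(2/3) = 0.3900
  -2/15 × log₂(2/15) = 0.3876
  -1/5 × log₂(1/5) = 0.4644
H(X) = 1.2419 bits


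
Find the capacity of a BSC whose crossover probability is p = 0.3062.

For BSC with error probability p:
C = 1 - H(p) where H(p) is binary entropy
H(0.3062) = -0.3062 × log₂(0.3062) - 0.6938 × log₂(0.6938)
H(p) = 0.8887
C = 1 - 0.8887 = 0.1113 bits/use


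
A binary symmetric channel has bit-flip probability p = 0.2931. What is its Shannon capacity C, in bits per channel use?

For BSC with error probability p:
C = 1 - H(p) where H(p) is binary entropy
H(0.2931) = -0.2931 × log₂(0.2931) - 0.7069 × log₂(0.7069)
H(p) = 0.8727
C = 1 - 0.8727 = 0.1273 bits/use


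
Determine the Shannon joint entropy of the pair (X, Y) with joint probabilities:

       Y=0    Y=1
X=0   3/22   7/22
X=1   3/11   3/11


H(X,Y) = -Σ p(x,y) log₂ p(x,y)
  p(0,0)=3/22: -0.1364 × log₂(0.1364) = 0.3920
  p(0,1)=7/22: -0.3182 × log₂(0.3182) = 0.5257
  p(1,0)=3/11: -0.2727 × log₂(0.2727) = 0.5112
  p(1,1)=3/11: -0.2727 × log₂(0.2727) = 0.5112
H(X,Y) = 1.9401 bits


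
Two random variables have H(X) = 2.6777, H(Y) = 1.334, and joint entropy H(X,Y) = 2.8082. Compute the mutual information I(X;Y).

I(X;Y) = H(X) + H(Y) - H(X,Y)
I(X;Y) = 2.6777 + 1.334 - 2.8082 = 1.2035 bits


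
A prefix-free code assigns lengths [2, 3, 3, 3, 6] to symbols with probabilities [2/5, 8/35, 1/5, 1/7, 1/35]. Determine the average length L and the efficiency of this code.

Average length L = Σ p_i × l_i = 2.6857 bits
Entropy H = 2.0275 bits
Efficiency η = H/L × 100% = 75.49%


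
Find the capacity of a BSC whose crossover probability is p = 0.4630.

For BSC with error probability p:
C = 1 - H(p) where H(p) is binary entropy
H(0.4630) = -0.4630 × log₂(0.4630) - 0.5370 × log₂(0.5370)
H(p) = 0.9960
C = 1 - 0.9960 = 0.0040 bits/use


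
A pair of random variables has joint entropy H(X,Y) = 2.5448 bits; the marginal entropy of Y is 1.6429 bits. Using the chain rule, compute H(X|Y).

Chain rule: H(X,Y) = H(X|Y) + H(Y)
H(X|Y) = H(X,Y) - H(Y) = 2.5448 - 1.6429 = 0.9019 bits


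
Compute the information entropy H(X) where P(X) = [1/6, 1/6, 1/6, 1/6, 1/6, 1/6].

H(X) = -Σ p(x) log₂ p(x)
  -1/6 × log₂(1/6) = 0.4308
  -1/6 × log₂(1/6) = 0.4308
  -1/6 × log₂(1/6) = 0.4308
  -1/6 × log₂(1/6) = 0.4308
  -1/6 × log₂(1/6) = 0.4308
  -1/6 × log₂(1/6) = 0.4308
H(X) = 2.5850 bits


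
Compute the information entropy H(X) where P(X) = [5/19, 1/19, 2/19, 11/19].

H(X) = -Σ p(x) log₂ p(x)
  -5/19 × log₂(5/19) = 0.5068
  -1/19 × log₂(1/19) = 0.2236
  -2/19 × log₂(2/19) = 0.3419
  -11/19 × log₂(11/19) = 0.4565
H(X) = 1.5288 bits


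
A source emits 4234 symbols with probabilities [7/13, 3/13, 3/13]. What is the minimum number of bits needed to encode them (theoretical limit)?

Entropy H = 1.4573 bits/symbol
Minimum bits = H × n = 1.4573 × 4234
= 6170.06 bits


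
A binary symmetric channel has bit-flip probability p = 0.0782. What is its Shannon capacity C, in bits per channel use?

For BSC with error probability p:
C = 1 - H(p) where H(p) is binary entropy
H(0.0782) = -0.0782 × log₂(0.0782) - 0.9218 × log₂(0.9218)
H(p) = 0.3958
C = 1 - 0.3958 = 0.6042 bits/use


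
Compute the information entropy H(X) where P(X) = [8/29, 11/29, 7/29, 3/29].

H(X) = -Σ p(x) log₂ p(x)
  -8/29 × log₂(8/29) = 0.5125
  -11/29 × log₂(11/29) = 0.5305
  -7/29 × log₂(7/29) = 0.4950
  -3/29 × log₂(3/29) = 0.3386
H(X) = 1.8766 bits


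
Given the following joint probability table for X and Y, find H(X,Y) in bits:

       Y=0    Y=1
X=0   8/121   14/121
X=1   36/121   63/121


H(X,Y) = -Σ p(x,y) log₂ p(x,y)
  p(0,0)=8/121: -0.0661 × log₂(0.0661) = 0.2591
  p(0,1)=14/121: -0.1157 × log₂(0.1157) = 0.3600
  p(1,0)=36/121: -0.2975 × log₂(0.2975) = 0.5203
  p(1,1)=63/121: -0.5207 × log₂(0.5207) = 0.4902
H(X,Y) = 1.6297 bits


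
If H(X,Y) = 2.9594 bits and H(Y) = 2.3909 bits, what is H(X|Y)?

Chain rule: H(X,Y) = H(X|Y) + H(Y)
H(X|Y) = H(X,Y) - H(Y) = 2.9594 - 2.3909 = 0.5685 bits


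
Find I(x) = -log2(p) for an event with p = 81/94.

Information content I(x) = -log₂(p(x))
I = -log₂(81/94) = -log₂(0.8617)
I = 0.2147 bits


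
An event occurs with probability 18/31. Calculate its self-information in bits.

Information content I(x) = -log₂(p(x))
I = -log₂(18/31) = -log₂(0.5806)
I = 0.7843 bits


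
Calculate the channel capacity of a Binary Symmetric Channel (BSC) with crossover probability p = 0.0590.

For BSC with error probability p:
C = 1 - H(p) where H(p) is binary entropy
H(0.0590) = -0.0590 × log₂(0.0590) - 0.9410 × log₂(0.9410)
H(p) = 0.3235
C = 1 - 0.3235 = 0.6765 bits/use


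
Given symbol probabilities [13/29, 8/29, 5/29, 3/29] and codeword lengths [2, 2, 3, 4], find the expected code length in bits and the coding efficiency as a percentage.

Average length L = Σ p_i × l_i = 2.3793 bits
Entropy H = 1.8073 bits
Efficiency η = H/L × 100% = 75.96%


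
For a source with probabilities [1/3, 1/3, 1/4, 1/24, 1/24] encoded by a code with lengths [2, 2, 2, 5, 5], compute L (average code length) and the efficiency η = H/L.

Average length L = Σ p_i × l_i = 2.2500 bits
Entropy H = 1.9387 bits
Efficiency η = H/L × 100% = 86.17%


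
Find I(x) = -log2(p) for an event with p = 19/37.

Information content I(x) = -log₂(p(x))
I = -log₂(19/37) = -log₂(0.5135)
I = 0.9615 bits


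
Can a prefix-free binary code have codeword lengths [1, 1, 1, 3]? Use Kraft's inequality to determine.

Kraft inequality: Σ 2^(-l_i) ≤ 1 for prefix-free code
Calculating: 2^(-1) + 2^(-1) + 2^(-1) + 2^(-3)
= 0.5 + 0.5 + 0.5 + 0.125
= 1.6250
Since 1.6250 > 1, prefix-free code does not exist


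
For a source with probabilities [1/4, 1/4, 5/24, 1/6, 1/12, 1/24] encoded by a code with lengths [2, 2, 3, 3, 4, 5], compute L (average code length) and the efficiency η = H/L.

Average length L = Σ p_i × l_i = 2.6667 bits
Entropy H = 2.3921 bits
Efficiency η = H/L × 100% = 89.70%


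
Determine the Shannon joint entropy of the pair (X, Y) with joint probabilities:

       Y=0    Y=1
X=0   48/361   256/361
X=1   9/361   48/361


H(X,Y) = -Σ p(x,y) log₂ p(x,y)
  p(0,0)=48/361: -0.1330 × log₂(0.1330) = 0.3870
  p(0,1)=256/361: -0.7091 × log₂(0.7091) = 0.3516
  p(1,0)=9/361: -0.0249 × log₂(0.0249) = 0.1328
  p(1,1)=48/361: -0.1330 × log₂(0.1330) = 0.3870
H(X,Y) = 1.2585 bits


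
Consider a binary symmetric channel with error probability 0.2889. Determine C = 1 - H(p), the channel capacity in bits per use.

For BSC with error probability p:
C = 1 - H(p) where H(p) is binary entropy
H(0.2889) = -0.2889 × log₂(0.2889) - 0.7111 × log₂(0.7111)
H(p) = 0.8673
C = 1 - 0.8673 = 0.1327 bits/use


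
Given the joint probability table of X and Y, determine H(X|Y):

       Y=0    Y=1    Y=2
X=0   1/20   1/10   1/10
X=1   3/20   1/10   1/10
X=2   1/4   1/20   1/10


H(X|Y) = Σ_y p(y) H(X|Y=y)
  p(Y=0) = 9/20, H(X|Y=0) = 1.3516
  p(Y=1) = 1/4, H(X|Y=1) = 1.5219
  p(Y=2) = 3/10, H(X|Y=2) = 1.5850
H(X|Y) = 0.4500×1.3516 + 0.2500×1.5219 + 0.3000×1.5850 = 1.4642 bits


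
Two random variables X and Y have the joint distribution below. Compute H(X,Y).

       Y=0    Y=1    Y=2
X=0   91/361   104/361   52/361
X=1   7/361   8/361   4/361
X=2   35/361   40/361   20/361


H(X,Y) = -Σ p(x,y) log₂ p(x,y)
  p(0,0)=91/361: -0.2521 × log₂(0.2521) = 0.5011
  p(0,1)=104/361: -0.2881 × log₂(0.2881) = 0.5172
  p(0,2)=52/361: -0.1440 × log₂(0.1440) = 0.4027
  p(1,0)=7/361: -0.0194 × log₂(0.0194) = 0.1103
  p(1,1)=8/361: -0.0222 × log₂(0.0222) = 0.1218
  p(1,2)=4/361: -0.0111 × log₂(0.0111) = 0.0720
  p(2,0)=35/361: -0.0970 × log₂(0.0970) = 0.3264
  p(2,1)=40/361: -0.1108 × log₂(0.1108) = 0.3517
  p(2,2)=20/361: -0.0554 × log₂(0.0554) = 0.2312
H(X,Y) = 2.6344 bits


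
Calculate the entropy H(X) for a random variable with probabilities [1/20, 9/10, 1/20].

H(X) = -Σ p(x) log₂ p(x)
  -1/20 × log₂(1/20) = 0.2161
  -9/10 × log₂(9/10) = 0.1368
  -1/20 × log₂(1/20) = 0.2161
H(X) = 0.5690 bits


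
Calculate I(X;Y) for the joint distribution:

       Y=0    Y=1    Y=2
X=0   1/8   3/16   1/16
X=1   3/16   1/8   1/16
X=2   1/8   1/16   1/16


H(X) = 1.5613, H(Y) = 1.5052, H(X,Y) = 3.0306
I(X;Y) = H(X) + H(Y) - H(X,Y) = 0.0359 bits


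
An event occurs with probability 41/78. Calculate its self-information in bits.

Information content I(x) = -log₂(p(x))
I = -log₂(41/78) = -log₂(0.5256)
I = 0.9279 bits


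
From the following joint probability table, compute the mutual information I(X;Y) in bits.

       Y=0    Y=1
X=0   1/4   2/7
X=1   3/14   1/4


H(X) = 0.9963, H(Y) = 0.9963, H(X,Y) = 1.9926
I(X;Y) = H(X) + H(Y) - H(X,Y) = 0.0000 bits


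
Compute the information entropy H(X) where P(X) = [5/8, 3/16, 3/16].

H(X) = -Σ p(x) log₂ p(x)
  -5/8 × log₂(5/8) = 0.4238
  -3/16 × log₂(3/16) = 0.4528
  -3/16 × log₂(3/16) = 0.4528
H(X) = 1.3294 bits


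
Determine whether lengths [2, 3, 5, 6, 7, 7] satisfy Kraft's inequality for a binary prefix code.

Kraft inequality: Σ 2^(-l_i) ≤ 1 for prefix-free code
Calculating: 2^(-2) + 2^(-3) + 2^(-5) + 2^(-6) + 2^(-7) + 2^(-7)
= 0.25 + 0.125 + 0.03125 + 0.015625 + 0.0078125 + 0.0078125
= 0.4375
Since 0.4375 ≤ 1, prefix-free code exists


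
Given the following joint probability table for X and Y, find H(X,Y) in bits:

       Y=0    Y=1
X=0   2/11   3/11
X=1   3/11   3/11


H(X,Y) = -Σ p(x,y) log₂ p(x,y)
  p(0,0)=2/11: -0.1818 × log₂(0.1818) = 0.4472
  p(0,1)=3/11: -0.2727 × log₂(0.2727) = 0.5112
  p(1,0)=3/11: -0.2727 × log₂(0.2727) = 0.5112
  p(1,1)=3/11: -0.2727 × log₂(0.2727) = 0.5112
H(X,Y) = 1.9808 bits


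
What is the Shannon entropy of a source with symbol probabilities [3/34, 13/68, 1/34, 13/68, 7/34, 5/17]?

H(X) = -Σ p(x) log₂ p(x)
  -3/34 × log₂(3/34) = 0.3090
  -13/68 × log₂(13/68) = 0.4563
  -1/34 × log₂(1/34) = 0.1496
  -13/68 × log₂(13/68) = 0.4563
  -7/34 × log₂(7/34) = 0.4694
  -5/17 × log₂(5/17) = 0.5193
H(X) = 2.3601 bits


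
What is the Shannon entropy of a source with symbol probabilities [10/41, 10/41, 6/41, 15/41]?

H(X) = -Σ p(x) log₂ p(x)
  -10/41 × log₂(10/41) = 0.4965
  -10/41 × log₂(10/41) = 0.4965
  -6/41 × log₂(6/41) = 0.4057
  -15/41 × log₂(15/41) = 0.5307
H(X) = 1.9295 bits


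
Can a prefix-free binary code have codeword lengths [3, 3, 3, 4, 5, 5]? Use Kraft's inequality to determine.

Kraft inequality: Σ 2^(-l_i) ≤ 1 for prefix-free code
Calculating: 2^(-3) + 2^(-3) + 2^(-3) + 2^(-4) + 2^(-5) + 2^(-5)
= 0.125 + 0.125 + 0.125 + 0.0625 + 0.03125 + 0.03125
= 0.5000
Since 0.5000 ≤ 1, prefix-free code exists


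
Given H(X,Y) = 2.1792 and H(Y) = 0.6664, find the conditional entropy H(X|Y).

Chain rule: H(X,Y) = H(X|Y) + H(Y)
H(X|Y) = H(X,Y) - H(Y) = 2.1792 - 0.6664 = 1.5128 bits


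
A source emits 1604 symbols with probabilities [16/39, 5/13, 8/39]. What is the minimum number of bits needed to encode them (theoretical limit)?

Entropy H = 1.5263 bits/symbol
Minimum bits = H × n = 1.5263 × 1604
= 2448.25 bits


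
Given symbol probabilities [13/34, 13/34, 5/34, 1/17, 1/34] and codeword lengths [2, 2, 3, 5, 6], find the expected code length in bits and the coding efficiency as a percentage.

Average length L = Σ p_i × l_i = 2.4412 bits
Entropy H = 1.8574 bits
Efficiency η = H/L × 100% = 76.09%


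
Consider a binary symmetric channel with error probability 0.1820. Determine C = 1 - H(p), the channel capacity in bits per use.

For BSC with error probability p:
C = 1 - H(p) where H(p) is binary entropy
H(0.1820) = -0.1820 × log₂(0.1820) - 0.8180 × log₂(0.8180)
H(p) = 0.6844
C = 1 - 0.6844 = 0.3156 bits/use


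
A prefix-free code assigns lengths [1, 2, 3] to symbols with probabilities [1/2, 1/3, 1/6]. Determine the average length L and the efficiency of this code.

Average length L = Σ p_i × l_i = 1.6667 bits
Entropy H = 1.4591 bits
Efficiency η = H/L × 100% = 87.55%


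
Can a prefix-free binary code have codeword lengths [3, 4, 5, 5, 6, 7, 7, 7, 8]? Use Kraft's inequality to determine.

Kraft inequality: Σ 2^(-l_i) ≤ 1 for prefix-free code
Calculating: 2^(-3) + 2^(-4) + 2^(-5) + 2^(-5) + 2^(-6) + 2^(-7) + 2^(-7) + 2^(-7) + 2^(-8)
= 0.125 + 0.0625 + 0.03125 + 0.03125 + 0.015625 + 0.0078125 + 0.0078125 + 0.0078125 + 0.00390625
= 0.2930
Since 0.2930 ≤ 1, prefix-free code exists


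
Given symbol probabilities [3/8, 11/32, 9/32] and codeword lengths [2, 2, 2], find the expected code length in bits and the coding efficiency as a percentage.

Average length L = Σ p_i × l_i = 2.0000 bits
Entropy H = 1.5749 bits
Efficiency η = H/L × 100% = 78.75%


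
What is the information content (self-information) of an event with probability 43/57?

Information content I(x) = -log₂(p(x))
I = -log₂(43/57) = -log₂(0.7544)
I = 0.4066 bits


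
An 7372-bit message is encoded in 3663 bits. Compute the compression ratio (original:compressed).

Compression ratio = Original / Compressed
= 7372 / 3663 = 2.01:1


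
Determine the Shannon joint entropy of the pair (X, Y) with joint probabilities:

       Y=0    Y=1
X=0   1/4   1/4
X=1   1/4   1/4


H(X,Y) = -Σ p(x,y) log₂ p(x,y)
  p(0,0)=1/4: -0.2500 × log₂(0.2500) = 0.5000
  p(0,1)=1/4: -0.2500 × log₂(0.2500) = 0.5000
  p(1,0)=1/4: -0.2500 × log₂(0.2500) = 0.5000
  p(1,1)=1/4: -0.2500 × log₂(0.2500) = 0.5000
H(X,Y) = 2.0000 bits


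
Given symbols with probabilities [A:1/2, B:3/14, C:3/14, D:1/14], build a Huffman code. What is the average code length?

Huffman tree construction:
Combine smallest probabilities repeatedly
Resulting codes:
  A: 0 (length 1)
  B: 111 (length 3)
  C: 10 (length 2)
  D: 110 (length 3)
Average length = Σ p(s) × length(s) = 1.7857 bits


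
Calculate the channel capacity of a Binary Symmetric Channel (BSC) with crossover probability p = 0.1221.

For BSC with error probability p:
C = 1 - H(p) where H(p) is binary entropy
H(0.1221) = -0.1221 × log₂(0.1221) - 0.8779 × log₂(0.8779)
H(p) = 0.5354
C = 1 - 0.5354 = 0.4646 bits/use


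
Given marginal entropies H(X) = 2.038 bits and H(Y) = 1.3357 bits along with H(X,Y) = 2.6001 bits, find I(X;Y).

I(X;Y) = H(X) + H(Y) - H(X,Y)
I(X;Y) = 2.038 + 1.3357 - 2.6001 = 0.7736 bits


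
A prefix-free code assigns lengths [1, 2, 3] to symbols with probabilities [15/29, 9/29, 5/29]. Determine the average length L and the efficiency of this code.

Average length L = Σ p_i × l_i = 1.6552 bits
Entropy H = 1.4531 bits
Efficiency η = H/L × 100% = 87.79%


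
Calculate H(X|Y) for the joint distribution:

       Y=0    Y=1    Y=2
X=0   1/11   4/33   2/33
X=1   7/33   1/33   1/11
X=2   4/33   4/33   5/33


H(X|Y) = Σ_y p(y) H(X|Y=y)
  p(Y=0) = 14/33, H(X|Y=0) = 1.4926
  p(Y=1) = 3/11, H(X|Y=1) = 1.3921
  p(Y=2) = 10/33, H(X|Y=2) = 1.4855
H(X|Y) = 0.4242×1.4926 + 0.2727×1.3921 + 0.3030×1.4855 = 1.4631 bits


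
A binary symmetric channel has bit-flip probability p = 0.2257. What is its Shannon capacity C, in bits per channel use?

For BSC with error probability p:
C = 1 - H(p) where H(p) is binary entropy
H(0.2257) = -0.2257 × log₂(0.2257) - 0.7743 × log₂(0.7743)
H(p) = 0.7704
C = 1 - 0.7704 = 0.2296 bits/use


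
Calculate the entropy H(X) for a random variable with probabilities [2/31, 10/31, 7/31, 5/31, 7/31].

H(X) = -Σ p(x) log₂ p(x)
  -2/31 × log₂(2/31) = 0.2551
  -10/31 × log₂(10/31) = 0.5265
  -7/31 × log₂(7/31) = 0.4848
  -5/31 × log₂(5/31) = 0.4246
  -7/31 × log₂(7/31) = 0.4848
H(X) = 2.1757 bits


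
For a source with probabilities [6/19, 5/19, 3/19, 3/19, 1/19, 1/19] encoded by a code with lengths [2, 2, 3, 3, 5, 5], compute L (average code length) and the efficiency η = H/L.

Average length L = Σ p_i × l_i = 2.6316 bits
Entropy H = 2.3201 bits
Efficiency η = H/L × 100% = 88.16%


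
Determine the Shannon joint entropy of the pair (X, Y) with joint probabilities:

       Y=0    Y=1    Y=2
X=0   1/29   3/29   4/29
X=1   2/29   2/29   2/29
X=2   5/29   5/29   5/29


H(X,Y) = -Σ p(x,y) log₂ p(x,y)
  p(0,0)=1/29: -0.0345 × log₂(0.0345) = 0.1675
  p(0,1)=3/29: -0.1034 × log₂(0.1034) = 0.3386
  p(0,2)=4/29: -0.1379 × log₂(0.1379) = 0.3942
  p(1,0)=2/29: -0.0690 × log₂(0.0690) = 0.2661
  p(1,1)=2/29: -0.0690 × log₂(0.0690) = 0.2661
  p(1,2)=2/29: -0.0690 × log₂(0.0690) = 0.2661
  p(2,0)=5/29: -0.1724 × log₂(0.1724) = 0.4373
  p(2,1)=5/29: -0.1724 × log₂(0.1724) = 0.4373
  p(2,2)=5/29: -0.1724 × log₂(0.1724) = 0.4373
H(X,Y) = 3.0103 bits


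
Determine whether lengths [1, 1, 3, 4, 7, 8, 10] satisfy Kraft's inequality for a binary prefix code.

Kraft inequality: Σ 2^(-l_i) ≤ 1 for prefix-free code
Calculating: 2^(-1) + 2^(-1) + 2^(-3) + 2^(-4) + 2^(-7) + 2^(-8) + 2^(-10)
= 0.5 + 0.5 + 0.125 + 0.0625 + 0.0078125 + 0.00390625 + 0.0009765625
= 1.2002
Since 1.2002 > 1, prefix-free code does not exist


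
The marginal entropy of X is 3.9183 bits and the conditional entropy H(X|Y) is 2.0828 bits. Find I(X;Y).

I(X;Y) = H(X) - H(X|Y)
I(X;Y) = 3.9183 - 2.0828 = 1.8355 bits


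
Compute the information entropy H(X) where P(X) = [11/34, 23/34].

H(X) = -Σ p(x) log₂ p(x)
  -11/34 × log₂(11/34) = 0.5267
  -23/34 × log₂(23/34) = 0.3815
H(X) = 0.9082 bits


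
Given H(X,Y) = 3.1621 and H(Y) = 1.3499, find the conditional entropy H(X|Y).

Chain rule: H(X,Y) = H(X|Y) + H(Y)
H(X|Y) = H(X,Y) - H(Y) = 3.1621 - 1.3499 = 1.8122 bits


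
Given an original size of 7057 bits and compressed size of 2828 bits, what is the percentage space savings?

Space savings = (1 - Compressed/Original) × 100%
= (1 - 2828/7057) × 100%
= 59.93%


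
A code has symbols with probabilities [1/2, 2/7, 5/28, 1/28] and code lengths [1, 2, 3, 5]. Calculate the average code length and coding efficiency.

Average length L = Σ p_i × l_i = 1.7857 bits
Entropy H = 1.6319 bits
Efficiency η = H/L × 100% = 91.39%


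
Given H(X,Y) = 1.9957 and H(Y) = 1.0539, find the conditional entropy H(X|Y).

Chain rule: H(X,Y) = H(X|Y) + H(Y)
H(X|Y) = H(X,Y) - H(Y) = 1.9957 - 1.0539 = 0.9418 bits


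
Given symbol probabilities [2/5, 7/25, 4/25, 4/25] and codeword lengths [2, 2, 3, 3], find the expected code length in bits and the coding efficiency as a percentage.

Average length L = Σ p_i × l_i = 2.3200 bits
Entropy H = 1.8890 bits
Efficiency η = H/L × 100% = 81.42%
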